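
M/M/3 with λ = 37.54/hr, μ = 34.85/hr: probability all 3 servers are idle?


a = λ/μ = 37.54/34.85 = 1.0772; ρ = a/c = 0.3591
Σ_{k=0}^{2} a^k/k! (terms k=0..2) = 1.00000 + 1.07719 + 0.58017 = 2.65735
Tail: a^3/(3!(1−ρ)) = 1.24990/(6·0.6409) = 0.32502
P₀ = 1/(2.65735 + 0.32502) = 1/2.98237 = 0.335303

Final: 0.335303


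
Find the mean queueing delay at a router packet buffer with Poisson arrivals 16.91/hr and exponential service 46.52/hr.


ρ = 16.91/46.52 = 0.3635
Wq = ρ/(μ−λ) = 0.3635/(46.52 − 16.91) = 0.3635/29.61 = 0.01228 hr

Final: 0.01228 hr


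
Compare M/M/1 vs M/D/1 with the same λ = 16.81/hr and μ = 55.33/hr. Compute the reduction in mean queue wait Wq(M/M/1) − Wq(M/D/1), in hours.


ρ = 16.81/55.33 = 0.3038
Wq(M/M/1) = ρ/(μ−λ) = 0.3038/38.52 = 0.007887 hr
Wq(M/D/1) = ρ/(2(μ−λ)) = 0.003944 hr
Savings = 0.007887 − 0.003944 = 0.003944 hr

Final: 0.003944 hr


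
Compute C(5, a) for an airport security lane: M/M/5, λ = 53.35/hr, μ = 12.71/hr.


a = λ/μ = 4.1975; ρ = a/5 = 0.8395
P₀ = 0.009353 (from M/M/c formula)
C(c,a) = [a^c/(c!(1−ρ))]·P₀ = [1302.99985/(120·0.1605)]·0.009353
= 67.65167·0.009353 = 0.632739

Final: 0.632739


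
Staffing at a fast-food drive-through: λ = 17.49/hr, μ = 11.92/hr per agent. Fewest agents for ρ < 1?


Stability requires cμ > λ ⇔ c > λ/μ.
λ/μ = 17.49/11.92 = 1.4673
Minimum integer c = ⌊1.4673⌋ + 1 = 2
Check: 2·11.92 = 23.84 > 17.49, while 1·11.92 = 11.92 ≤ 17.49

Final: 2 servers


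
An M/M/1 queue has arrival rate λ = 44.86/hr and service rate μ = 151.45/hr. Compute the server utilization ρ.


ρ = λ/μ = 44.86/151.45 = 0.2962

Final: 0.2962


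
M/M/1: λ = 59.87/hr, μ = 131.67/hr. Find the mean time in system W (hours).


W = 1/(μ−λ) = 1/(131.67 − 59.87) = 1/71.80 = 0.01393 hr

Final: 0.01393 hr


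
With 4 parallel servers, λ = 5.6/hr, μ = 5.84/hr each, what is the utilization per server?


ρ = λ/(cμ) = 5.6/(4·5.84) = 5.6/23.36 = 0.2397

Final: 0.2397


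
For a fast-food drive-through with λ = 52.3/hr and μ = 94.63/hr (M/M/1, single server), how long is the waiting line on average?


ρ = 52.3/94.63 = 0.5527
Lq = ρ²/(1−ρ) = 0.3055/0.4473 = 0.6829

Final: 0.6829


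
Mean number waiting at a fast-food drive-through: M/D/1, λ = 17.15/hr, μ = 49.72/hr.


ρ = 17.15/49.72 = 0.3449
M/D/1: Lq = ρ²/(2(1−ρ)) = 0.1190/(2·0.6551) = 0.09081

Final: 0.09081


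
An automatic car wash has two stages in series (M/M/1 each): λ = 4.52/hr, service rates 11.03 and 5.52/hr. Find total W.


Each node sees arrival rate λ = 4.52/hr (tandem ⇒ throughput preserved).
W₁ = 1/(μ₁−λ) = 1/(11.03−4.52) = 0.15361 hr
W₂ = 1/(μ₂−λ) = 1/(5.52−4.52) = 1.00000 hr
W_total = W₁ + W₂ = 0.15361 + 1.00000 = 1.15361 hr

Final: 1.15361 hr


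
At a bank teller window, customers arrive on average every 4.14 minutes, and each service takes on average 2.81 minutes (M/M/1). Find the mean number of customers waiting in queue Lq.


λ = 60/4.14 = 14.4928 /hr
μ = 60/2.81 = 21.3523 /hr
ρ = λ/μ = 14.4928/21.3523 = 0.6787
Lq = ρ²/(1−ρ) = 0.4607/0.3213 = 1.4340

Final: 1.4340


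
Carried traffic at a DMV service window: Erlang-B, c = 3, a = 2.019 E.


B(3,2.019) = 0.213365 (Erlang-B)
Carried load = a(1 − B) = 2.019·(1 − 0.213365) = 2.019·0.786635 = 1.5882 E

Final: 1.5882 Erlangs


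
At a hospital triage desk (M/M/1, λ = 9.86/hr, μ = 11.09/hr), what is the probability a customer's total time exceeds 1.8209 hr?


W ~ Exponential(μ−λ) for M/M/1.
μ − λ = 11.09 − 9.86 = 1.2300
P(W > t) = e^{−(μ−λ)t} = e^{−2.2397} = 0.106490

Final: 0.106490


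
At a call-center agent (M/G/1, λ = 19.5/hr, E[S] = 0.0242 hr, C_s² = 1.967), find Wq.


ρ = λ·E[S] = 19.5·0.0242 = 0.4719
E[S²] = E[S]²(1+C_s²) = 0.0242²·(1+1.967) = 0.001738
Wq = λ·E[S²]/(2(1−ρ)) = 19.5·0.001738/(2·0.5281) = 0.03208 hr

Final: 0.03208 hr


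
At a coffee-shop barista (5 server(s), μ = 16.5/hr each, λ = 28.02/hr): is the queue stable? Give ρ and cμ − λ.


Total capacity cμ = 5·16.5 = 82.50/hr
ρ = λ/(cμ) = 28.02/82.50 = 0.3396
Stable ⇔ ρ < 1: YES
Spare capacity = cμ − λ = 82.50 − 28.02 = 54.48/hr

Final: ρ = 0.3396; stable; margin = 54.48/hr


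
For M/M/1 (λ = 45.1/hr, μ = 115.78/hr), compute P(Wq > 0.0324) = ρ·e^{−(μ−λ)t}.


ρ = 45.1/115.78 = 0.3895
P(Wq > t) = ρ·e^{−(μ−λ)t} = 0.3895·e^{−2.2900}
= 0.3895·0.101263 = 0.039445

Final: 0.039445


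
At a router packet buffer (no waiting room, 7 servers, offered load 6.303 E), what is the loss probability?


B(c,a) = (a^c/c!) / Σ_{k=0}^{c} a^k/k!
a^7/7! = 78.415265
Σ terms (k=0..7): 1.00000 + 6.30300 + 19.86390 + 41.73406 + 65.76245 + 82.90014 + 87.08660 + 78.41526 = 383.065430
B = 78.415265/383.065430 = 0.204705

Final: 0.204705


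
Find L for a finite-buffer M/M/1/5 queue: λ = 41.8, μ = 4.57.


ρ = 41.8/4.57 = 9.1466
L = ρ[1 − (K+1)ρ^K + Kρ^(K+1)] / [(1−ρ)(1−ρ^(K+1))]
Numerator: 9.1466·(1 − 6·64017.750351 + 5·585545.287675) = 23265504.406130
Denominator: (-8.1466)·(-585544.287675) = 4770199.962831
L = 23265504.406130/4770199.962831 = 4.8773

Final: 4.8773


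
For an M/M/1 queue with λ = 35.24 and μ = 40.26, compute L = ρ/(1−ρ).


ρ = λ/μ = 35.24/40.26 = 0.8753
L = ρ/(1−ρ) = 0.8753/(1 − 0.8753) = 0.8753/0.1247 = 7.0199

Final: 7.0199


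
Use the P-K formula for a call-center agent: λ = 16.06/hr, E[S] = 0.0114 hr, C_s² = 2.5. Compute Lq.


ρ = λ·E[S] = 16.06·0.0114 = 0.1831
Lq = ρ²(1+C_s²)/(2(1−ρ)) = 0.03352·(1+2.5)/(2·0.8169)
= 0.03352·3.5000/1.6338 = 0.07181

Final: 0.07181


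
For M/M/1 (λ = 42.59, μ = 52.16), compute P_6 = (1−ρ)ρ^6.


ρ = 42.59/52.16 = 0.8165
P_n = (1−ρ)·ρ^n = (1 − 0.8165)·0.8165^6 = 0.1835·0.296361 = 0.054374

Final: 0.054374


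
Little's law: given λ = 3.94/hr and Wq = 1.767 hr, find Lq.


Lq = λWq = 3.94·1.767 = 6.9620

Final: 6.9620


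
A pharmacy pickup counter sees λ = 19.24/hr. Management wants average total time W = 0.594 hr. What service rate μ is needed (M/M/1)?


W = 1/(μ−λ) ⇒ μ − λ = 1/W = 1/0.594 = 1.6835
μ = λ + 1/W = 19.24 + 1.6835 = 20.9235 per hr

Final: 20.9235 /hr


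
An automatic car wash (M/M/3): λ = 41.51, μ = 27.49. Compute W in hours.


a = 1.5100; ρ = 0.5033; P₀ = 0.208098
Lq = P₀·a^c·ρ/(c!(1−ρ)²) = 0.24366
Wq = Lq/λ = 0.24366/41.51 = 0.005870 hr
W = Wq + 1/μ = 0.005870 + 0.03638 = 0.04225 hr

Final: 0.04225 hr


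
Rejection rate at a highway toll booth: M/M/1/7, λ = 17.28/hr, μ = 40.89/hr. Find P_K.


ρ = λ/μ = 17.28/40.89 = 0.4226
P_K = (1−ρ)ρ^K/(1−ρ^(K+1)) = (0.5774·0.002407)/(1 − 0.001017)
= 0.001390/0.998983 = 0.001391

Final: 0.001391


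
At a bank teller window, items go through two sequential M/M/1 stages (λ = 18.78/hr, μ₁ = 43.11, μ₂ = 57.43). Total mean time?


Each node sees arrival rate λ = 18.78/hr (tandem ⇒ throughput preserved).
W₁ = 1/(μ₁−λ) = 1/(43.11−18.78) = 0.04110 hr
W₂ = 1/(μ₂−λ) = 1/(57.43−18.78) = 0.02587 hr
W_total = W₁ + W₂ = 0.04110 + 0.02587 = 0.06697 hr

Final: 0.06697 hr


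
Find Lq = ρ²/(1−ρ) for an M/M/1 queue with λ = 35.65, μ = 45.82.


ρ = 35.65/45.82 = 0.7780
Lq = ρ²/(1−ρ) = 0.6054/0.2220 = 2.7274

Final: 2.7274


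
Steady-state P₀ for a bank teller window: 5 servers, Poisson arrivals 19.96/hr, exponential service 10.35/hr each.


a = λ/μ = 19.96/10.35 = 1.9285; ρ = a/c = 0.3857
Σ_{k=0}^{4} a^k/k! (terms k=0..4) = 1.00000 + 1.92850 + 1.85956 + 1.19539 + 0.57633 = 6.55978
Tail: a^5/(5!(1−ρ)) = 26.67479/(120·0.6143) = 0.36186
P₀ = 1/(6.55978 + 0.36186) = 1/6.92164 = 0.144474

Final: 0.144474


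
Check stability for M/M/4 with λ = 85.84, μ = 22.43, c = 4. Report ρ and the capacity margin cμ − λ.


Total capacity cμ = 4·22.43 = 89.72/hr
ρ = λ/(cμ) = 85.84/89.72 = 0.9568
Stable ⇔ ρ < 1: YES
Spare capacity = cμ − λ = 89.72 − 85.84 = 3.88/hr

Final: ρ = 0.9568; stable; margin = 3.88/hr


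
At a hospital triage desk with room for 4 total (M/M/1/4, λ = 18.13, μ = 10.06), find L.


ρ = 18.13/10.06 = 1.8022
L = ρ[1 − (K+1)ρ^K + Kρ^(K+1)] / [(1−ρ)(1−ρ^(K+1))]
Numerator: 1.8022·(1 − 5·10.548709 + 4·19.010744) = 43.792121
Denominator: (-0.8022)·(-18.010744) = 14.447983
L = 43.792121/14.447983 = 3.0310

Final: 3.0310


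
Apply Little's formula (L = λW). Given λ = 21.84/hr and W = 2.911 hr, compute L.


L = λW = 21.84·2.911 = 63.5762

Final: 63.5762


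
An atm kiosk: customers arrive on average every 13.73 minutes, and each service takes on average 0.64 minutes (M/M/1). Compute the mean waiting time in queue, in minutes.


λ = 60/13.73 = 4.3700 /hr
μ = 60/0.64 = 93.7500 /hr
ρ = λ/μ = 4.3700/93.7500 = 0.04661
Wq = ρ/(μ−λ) = 0.04661/(93.7500−4.3700) = 0.0005215 hr
In minutes: 0.0005215·60 = 0.03129 min

Final: 0.03129 min


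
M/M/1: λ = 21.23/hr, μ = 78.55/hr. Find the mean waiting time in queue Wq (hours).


ρ = 21.23/78.55 = 0.2703
Wq = ρ/(μ−λ) = 0.2703/(78.55 − 21.23) = 0.2703/57.32 = 0.004715 hr

Final: 0.004715 hr


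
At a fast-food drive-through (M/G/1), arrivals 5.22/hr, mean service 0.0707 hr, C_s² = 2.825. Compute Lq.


ρ = λ·E[S] = 5.22·0.0707 = 0.3691
Lq = ρ²(1+C_s²)/(2(1−ρ)) = 0.1362·(1+2.825)/(2·0.6309)
= 0.1362·3.8250/1.2619 = 0.41285

Final: 0.41285


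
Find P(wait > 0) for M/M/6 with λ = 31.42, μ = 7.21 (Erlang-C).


a = λ/μ = 4.3578; ρ = a/6 = 0.7263
P₀ = 0.010926 (from M/M/c formula)
C(c,a) = [a^c/(c!(1−ρ))]·P₀ = [6848.97366/(720·0.2737)]·0.010926
= 34.75584·0.010926 = 0.379737

Final: 0.379737


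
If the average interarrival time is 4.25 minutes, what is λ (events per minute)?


λ = 1/(interarrival time) in consistent units.
1 minute = 1 min, so λ = 1/4.25 = 0.2353 per minute

Final: 0.2353 /min


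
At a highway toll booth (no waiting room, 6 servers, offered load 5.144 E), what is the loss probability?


B(c,a) = (a^c/c!) / Σ_{k=0}^{c} a^k/k!
a^6/6! = 25.731983
Σ terms (k=0..6): 1.00000 + 5.14400 + 13.23037 + 22.68567 + 29.17377 + 30.01398 + 25.73198 = 126.979773
B = 25.731983/126.979773 = 0.202646

Final: 0.202646


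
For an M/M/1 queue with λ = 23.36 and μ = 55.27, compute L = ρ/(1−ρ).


ρ = λ/μ = 23.36/55.27 = 0.4227
L = ρ/(1−ρ) = 0.4227/(1 − 0.4227) = 0.4227/0.5773 = 0.7321

Final: 0.7321


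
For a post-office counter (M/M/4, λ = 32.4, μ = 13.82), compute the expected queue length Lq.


a = λ/μ = 2.3444; ρ = a/4 = 0.5861
P₀ = 0.088641
Lq = P₀·a^c·ρ / (c!·(1−ρ)²) = 0.088641·30.20980·0.5861/(24·0.17131)
= 0.38174

Final: 0.38174


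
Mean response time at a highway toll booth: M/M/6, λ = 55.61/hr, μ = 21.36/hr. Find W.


a = 2.6035; ρ = 0.4339; P₀ = 0.073483
Lq = P₀·a^c·ρ/(c!(1−ρ)²) = 0.04303
Wq = Lq/λ = 0.04303/55.61 = 0.0007738 hr
W = Wq + 1/μ = 0.0007738 + 0.04682 = 0.04759 hr

Final: 0.04759 hr


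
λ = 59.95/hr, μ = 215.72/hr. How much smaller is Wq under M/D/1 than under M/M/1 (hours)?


ρ = 59.95/215.72 = 0.2779
Wq(M/M/1) = ρ/(μ−λ) = 0.2779/155.77 = 0.001784 hr
Wq(M/D/1) = ρ/(2(μ−λ)) = 0.0008920 hr
Savings = 0.001784 − 0.0008920 = 0.0008920 hr

Final: 0.0008920 hr


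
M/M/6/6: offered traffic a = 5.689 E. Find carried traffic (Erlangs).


B(6,5.689) = 0.242772 (Erlang-B)
Carried load = a(1 − B) = 5.689·(1 − 0.242772) = 5.689·0.757228 = 4.3079 E

Final: 4.3079 Erlangs


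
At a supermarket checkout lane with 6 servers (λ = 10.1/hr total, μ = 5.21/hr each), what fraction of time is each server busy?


ρ = λ/(cμ) = 10.1/(6·5.21) = 10.1/31.26 = 0.3231

Final: 0.3231


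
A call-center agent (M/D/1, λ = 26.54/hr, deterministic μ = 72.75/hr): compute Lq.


ρ = 26.54/72.75 = 0.3648
M/D/1: Lq = ρ²/(2(1−ρ)) = 0.1331/(2·0.6352) = 0.10476

Final: 0.10476


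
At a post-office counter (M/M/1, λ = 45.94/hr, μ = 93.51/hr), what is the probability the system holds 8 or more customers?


ρ = 45.94/93.51 = 0.4913
P(N ≥ n) = ρ^n = 0.4913^8 = 0.003394

Final: 0.003394


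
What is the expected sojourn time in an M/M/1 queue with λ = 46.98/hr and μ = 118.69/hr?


W = 1/(μ−λ) = 1/(118.69 − 46.98) = 1/71.71 = 0.01395 hr

Final: 0.01395 hr


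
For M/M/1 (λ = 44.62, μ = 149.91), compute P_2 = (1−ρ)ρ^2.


ρ = 44.62/149.91 = 0.2976
P_n = (1−ρ)·ρ^n = (1 − 0.2976)·0.2976^2 = 0.7024·0.088593 = 0.062224

Final: 0.062224


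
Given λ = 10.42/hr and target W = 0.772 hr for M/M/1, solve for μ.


W = 1/(μ−λ) ⇒ μ − λ = 1/W = 1/0.772 = 1.2953
μ = λ + 1/W = 10.42 + 1.2953 = 11.7153 per hr

Final: 11.7153 /hr


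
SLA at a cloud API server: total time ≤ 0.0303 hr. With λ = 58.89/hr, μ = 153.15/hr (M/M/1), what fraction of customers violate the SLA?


W ~ Exponential(μ−λ) for M/M/1.
μ − λ = 153.15 − 58.89 = 94.2600
P(W > t) = e^{−(μ−λ)t} = e^{−2.8561} = 0.057494

Final: 0.057494


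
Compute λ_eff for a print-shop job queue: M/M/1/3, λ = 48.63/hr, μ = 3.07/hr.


ρ = 15.8404; P_K = (1−ρ)ρ^3/(1−ρ^4) = 0.936885
λ_eff = λ(1 − P_K) = 48.63·(1 − 0.936885) = 48.63·0.063115 = 3.0693 /hr

Final: 3.0693 /hr


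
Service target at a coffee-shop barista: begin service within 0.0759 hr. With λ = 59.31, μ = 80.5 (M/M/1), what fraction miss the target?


ρ = 59.31/80.5 = 0.7368
P(Wq > t) = ρ·e^{−(μ−λ)t} = 0.7368·e^{−1.6083}
= 0.7368·0.200224 = 0.147519

Final: 0.147519


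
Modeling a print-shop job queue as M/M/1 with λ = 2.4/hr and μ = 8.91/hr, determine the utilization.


ρ = λ/μ = 2.4/8.91 = 0.2694

Final: 0.2694


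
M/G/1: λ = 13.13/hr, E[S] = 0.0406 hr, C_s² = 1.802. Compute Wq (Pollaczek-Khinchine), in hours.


ρ = λ·E[S] = 13.13·0.0406 = 0.5331
E[S²] = E[S]²(1+C_s²) = 0.0406²·(1+1.802) = 0.004619
Wq = λ·E[S²]/(2(1−ρ)) = 13.13·0.004619/(2·0.4669) = 0.06494 hr

Final: 0.06494 hr


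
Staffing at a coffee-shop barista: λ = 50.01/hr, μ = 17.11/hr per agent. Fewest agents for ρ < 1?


Stability requires cμ > λ ⇔ c > λ/μ.
λ/μ = 50.01/17.11 = 2.9229
Minimum integer c = ⌊2.9229⌋ + 1 = 3
Check: 3·17.11 = 51.33 > 50.01, while 2·17.11 = 34.22 ≤ 50.01

Final: 3 servers


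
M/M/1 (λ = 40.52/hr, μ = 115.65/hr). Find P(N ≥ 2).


ρ = 40.52/115.65 = 0.3504
P(N ≥ n) = ρ^n = 0.3504^2 = 0.122757

Final: 0.122757


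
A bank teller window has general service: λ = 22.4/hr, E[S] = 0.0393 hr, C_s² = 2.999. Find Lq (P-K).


ρ = λ·E[S] = 22.4·0.0393 = 0.8803
Lq = ρ²(1+C_s²)/(2(1−ρ)) = 0.7750·(1+2.999)/(2·0.1197)
= 0.7750·3.9990/0.2394 = 12.94735

Final: 12.94735


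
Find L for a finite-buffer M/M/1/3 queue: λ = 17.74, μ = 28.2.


ρ = 17.74/28.2 = 0.6291
L = ρ[1 − (K+1)ρ^K + Kρ^(K+1)] / [(1−ρ)(1−ρ^(K+1))]
Numerator: 0.6291·(1 − 4·0.248951 + 3·0.156609) = 0.298199
Denominator: (0.3709)·(0.843391) = 0.312832
L = 0.298199/0.312832 = 0.9532

Final: 0.9532


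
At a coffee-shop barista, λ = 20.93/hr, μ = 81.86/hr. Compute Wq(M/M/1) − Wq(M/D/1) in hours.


ρ = 20.93/81.86 = 0.2557
Wq(M/M/1) = ρ/(μ−λ) = 0.2557/60.93 = 0.004196 hr
Wq(M/D/1) = ρ/(2(μ−λ)) = 0.002098 hr
Savings = 0.004196 − 0.002098 = 0.002098 hr

Final: 0.002098 hr


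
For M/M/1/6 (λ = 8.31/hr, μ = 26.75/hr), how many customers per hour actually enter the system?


ρ = 0.3107; P_K = (1−ρ)ρ^6/(1−ρ^7) = 0.0006198
λ_eff = λ(1 − P_K) = 8.31·(1 − 0.0006198) = 8.31·0.999380 = 8.3048 /hr

Final: 8.3048 /hr


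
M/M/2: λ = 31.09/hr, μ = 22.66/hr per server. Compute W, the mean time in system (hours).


a = 1.3720; ρ = 0.6860; P₀ = 0.186232
Lq = P₀·a^c·ρ/(c!(1−ρ)²) = 1.21968
Wq = Lq/λ = 1.21968/31.09 = 0.03923 hr
W = Wq + 1/μ = 0.03923 + 0.04413 = 0.08336 hr

Final: 0.08336 hr


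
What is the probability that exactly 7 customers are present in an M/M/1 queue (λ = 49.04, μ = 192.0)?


ρ = 49.04/192.0 = 0.2554
P_n = (1−ρ)·ρ^n = (1 − 0.2554)·0.2554^7 = 0.7446·0.00007092 = 0.00005280

Final: 0.00005280


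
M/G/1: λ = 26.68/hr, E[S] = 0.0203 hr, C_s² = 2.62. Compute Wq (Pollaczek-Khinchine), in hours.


ρ = λ·E[S] = 26.68·0.0203 = 0.5416
E[S²] = E[S]²(1+C_s²) = 0.0203²·(1+2.62) = 0.001492
Wq = λ·E[S²]/(2(1−ρ)) = 26.68·0.001492/(2·0.4584) = 0.04341 hr

Final: 0.04341 hr


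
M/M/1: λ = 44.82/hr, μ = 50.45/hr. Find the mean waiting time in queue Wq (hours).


ρ = 44.82/50.45 = 0.8884
Wq = ρ/(μ−λ) = 0.8884/(50.45 − 44.82) = 0.8884/5.63 = 0.1578 hr

Final: 0.1578 hr


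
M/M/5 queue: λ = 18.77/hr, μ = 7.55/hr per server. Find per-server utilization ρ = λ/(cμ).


ρ = λ/(cμ) = 18.77/(5·7.55) = 18.77/37.75 = 0.4972

Final: 0.4972


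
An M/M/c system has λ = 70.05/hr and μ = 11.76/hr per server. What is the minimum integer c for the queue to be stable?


Stability requires cμ > λ ⇔ c > λ/μ.
λ/μ = 70.05/11.76 = 5.9566
Minimum integer c = ⌊5.9566⌋ + 1 = 6
Check: 6·11.76 = 70.56 > 70.05, while 5·11.76 = 58.80 ≤ 70.05

Final: 6 servers


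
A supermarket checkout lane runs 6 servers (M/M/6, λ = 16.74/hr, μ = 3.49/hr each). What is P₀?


a = λ/μ = 16.74/3.49 = 4.7966; ρ = a/c = 0.7994
Σ_{k=0}^{5} a^k/k! (terms k=0..5) = 1.00000 + 4.79656 + 11.50350 + 18.39242 + 22.05509 + 21.15772 = 78.90529
Tail: a^6/(6!(1−ρ)) = 12178.11751/(720·0.2006) = 84.32863
P₀ = 1/(78.90529 + 84.32863) = 1/163.23393 = 0.006126

Final: 0.006126


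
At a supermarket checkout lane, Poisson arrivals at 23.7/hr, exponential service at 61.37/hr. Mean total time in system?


W = 1/(μ−λ) = 1/(61.37 − 23.7) = 1/37.67 = 0.02655 hr

Final: 0.02655 hr


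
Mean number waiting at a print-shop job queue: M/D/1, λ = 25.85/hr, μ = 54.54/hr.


ρ = 25.85/54.54 = 0.4740
M/D/1: Lq = ρ²/(2(1−ρ)) = 0.2246/(2·0.5260) = 0.21352

Final: 0.21352


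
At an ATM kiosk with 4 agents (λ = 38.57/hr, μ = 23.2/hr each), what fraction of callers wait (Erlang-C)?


a = λ/μ = 1.6625; ρ = a/4 = 0.4156
P₀ = 0.186742 (from M/M/c formula)
C(c,a) = [a^c/(c!(1−ρ))]·P₀ = [7.63918/(24·0.5844)]·0.186742
= 0.54468·0.186742 = 0.101715

Final: 0.101715


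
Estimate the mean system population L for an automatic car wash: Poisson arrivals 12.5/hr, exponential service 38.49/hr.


ρ = λ/μ = 12.5/38.49 = 0.3248
L = ρ/(1−ρ) = 0.3248/(1 − 0.3248) = 0.3248/0.6752 = 0.4810

Final: 0.4810


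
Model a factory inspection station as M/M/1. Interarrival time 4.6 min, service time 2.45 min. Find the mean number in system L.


λ = 60/4.6 = 13.0435 /hr
μ = 60/2.45 = 24.4898 /hr
ρ = λ/μ = 13.0435/24.4898 = 0.5326
L = ρ/(1−ρ) = 0.5326/0.4674 = 1.1395

Final: 1.1395


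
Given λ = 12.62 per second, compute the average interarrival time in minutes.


Mean interarrival time = 1/λ = 1/12.62 second = 0.07924 second
In minutes: 0.07924 × 0.0166667 = 0.001321 min

Final: 0.001321 min


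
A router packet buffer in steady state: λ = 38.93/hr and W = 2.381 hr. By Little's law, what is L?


L = λW = 38.93·2.381 = 92.6923

Final: 92.6923


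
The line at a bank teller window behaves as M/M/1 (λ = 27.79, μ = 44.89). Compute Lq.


ρ = 27.79/44.89 = 0.6191
Lq = ρ²/(1−ρ) = 0.3832/0.3809 = 1.0061

Final: 1.0061


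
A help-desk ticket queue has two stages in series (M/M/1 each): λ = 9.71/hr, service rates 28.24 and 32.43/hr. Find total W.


Each node sees arrival rate λ = 9.71/hr (tandem ⇒ throughput preserved).
W₁ = 1/(μ₁−λ) = 1/(28.24−9.71) = 0.05397 hr
W₂ = 1/(μ₂−λ) = 1/(32.43−9.71) = 0.04401 hr
W_total = W₁ + W₂ = 0.05397 + 0.04401 = 0.09798 hr

Final: 0.09798 hr


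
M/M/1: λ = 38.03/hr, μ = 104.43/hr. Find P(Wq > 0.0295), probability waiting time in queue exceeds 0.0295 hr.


ρ = 38.03/104.43 = 0.3642
P(Wq > t) = ρ·e^{−(μ−λ)t} = 0.3642·e^{−1.9588}
= 0.3642·0.141028 = 0.051358

Final: 0.051358


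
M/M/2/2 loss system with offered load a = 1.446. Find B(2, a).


B(c,a) = (a^c/c!) / Σ_{k=0}^{c} a^k/k!
a^2/2! = 1.045458
Σ terms (k=0..2): 1.00000 + 1.44600 + 1.04546 = 3.491458
B = 1.045458/3.491458 = 0.299433

Final: 0.299433


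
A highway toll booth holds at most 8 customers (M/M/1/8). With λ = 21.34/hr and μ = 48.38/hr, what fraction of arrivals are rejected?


ρ = λ/μ = 21.34/48.38 = 0.4411
P_K = (1−ρ)ρ^K/(1−ρ^(K+1)) = (0.5589·0.001433)/(1 − 0.0006321)
= 0.0008009/0.999368 = 0.0008014

Final: 0.0008014


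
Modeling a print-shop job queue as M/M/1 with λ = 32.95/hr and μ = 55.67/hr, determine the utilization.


ρ = λ/μ = 32.95/55.67 = 0.5919

Final: 0.5919


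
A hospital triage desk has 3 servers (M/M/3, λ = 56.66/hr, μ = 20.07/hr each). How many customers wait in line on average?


a = λ/μ = 2.8231; ρ = a/3 = 0.9410
P₀ = 0.014003
Lq = P₀·a^c·ρ / (c!·(1−ρ)²) = 0.014003·22.50026·0.9410/(6·0.003476)
= 14.21543

Final: 14.21543


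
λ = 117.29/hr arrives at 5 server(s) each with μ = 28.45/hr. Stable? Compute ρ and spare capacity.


Total capacity cμ = 5·28.45 = 142.25/hr
ρ = λ/(cμ) = 117.29/142.25 = 0.8245
Stable ⇔ ρ < 1: YES
Spare capacity = cμ − λ = 142.25 − 117.29 = 24.96/hr

Final: ρ = 0.8245; stable; margin = 24.96/hr


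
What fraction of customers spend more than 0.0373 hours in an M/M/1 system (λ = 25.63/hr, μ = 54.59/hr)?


W ~ Exponential(μ−λ) for M/M/1.
μ − λ = 54.59 − 25.63 = 28.9600
P(W > t) = e^{−(μ−λ)t} = e^{−1.0802} = 0.339525

Final: 0.339525


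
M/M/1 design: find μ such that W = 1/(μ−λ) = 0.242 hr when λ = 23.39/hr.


W = 1/(μ−λ) ⇒ μ − λ = 1/W = 1/0.242 = 4.1322
μ = λ + 1/W = 23.39 + 4.1322 = 27.5222 per hr

Final: 27.5222 /hr


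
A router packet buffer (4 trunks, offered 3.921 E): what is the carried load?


B(4,3.921) = 0.302999 (Erlang-B)
Carried load = a(1 − B) = 3.921·(1 − 0.302999) = 3.921·0.697001 = 2.7329 E

Final: 2.7329 Erlangs


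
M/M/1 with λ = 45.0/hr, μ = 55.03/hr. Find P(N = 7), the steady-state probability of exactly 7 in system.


ρ = 45.0/55.03 = 0.8177
P_n = (1−ρ)·ρ^n = (1 − 0.8177)·0.8177^7 = 0.1823·0.244507 = 0.044565

Final: 0.044565


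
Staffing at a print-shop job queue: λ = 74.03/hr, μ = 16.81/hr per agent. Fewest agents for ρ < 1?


Stability requires cμ > λ ⇔ c > λ/μ.
λ/μ = 74.03/16.81 = 4.4039
Minimum integer c = ⌊4.4039⌋ + 1 = 5
Check: 5·16.81 = 84.05 > 74.03, while 4·16.81 = 67.24 ≤ 74.03

Final: 5 servers


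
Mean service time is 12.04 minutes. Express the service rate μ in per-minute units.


μ = 1/(service time) in consistent units.
1 minute = 1 min, so μ = 1/12.04 = 0.08306 per minute

Final: 0.08306 /min


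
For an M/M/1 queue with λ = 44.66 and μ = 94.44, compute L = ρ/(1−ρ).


ρ = λ/μ = 44.66/94.44 = 0.4729
L = ρ/(1−ρ) = 0.4729/(1 − 0.4729) = 0.4729/0.5271 = 0.8971

Final: 0.8971


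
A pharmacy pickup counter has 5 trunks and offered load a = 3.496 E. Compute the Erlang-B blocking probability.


B(c,a) = (a^c/c!) / Σ_{k=0}^{c} a^k/k!
a^5/5! = 4.351870
Σ terms (k=0..5): 1.00000 + 3.49600 + 6.11101 + 7.12136 + 6.22407 + 4.35187 = 28.304309
B = 4.351870/28.304309 = 0.153753

Final: 0.153753


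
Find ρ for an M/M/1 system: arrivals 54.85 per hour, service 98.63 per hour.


ρ = λ/μ = 54.85/98.63 = 0.5561

Final: 0.5561


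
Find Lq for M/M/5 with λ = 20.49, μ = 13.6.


a = λ/μ = 1.5066; ρ = a/5 = 0.3013
P₀ = 0.221297
Lq = P₀·a^c·ρ / (c!·(1−ρ)²) = 0.221297·7.76274·0.3013/(120·0.48815)
= 0.008837

Final: 0.008837


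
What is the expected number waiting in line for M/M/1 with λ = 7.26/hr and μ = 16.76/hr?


ρ = 7.26/16.76 = 0.4332
Lq = ρ²/(1−ρ) = 0.1876/0.5668 = 0.3310

Final: 0.3310


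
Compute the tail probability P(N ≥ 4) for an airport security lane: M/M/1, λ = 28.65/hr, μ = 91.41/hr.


ρ = 28.65/91.41 = 0.3134
P(N ≥ n) = ρ^n = 0.3134^4 = 0.009650

Final: 0.009650


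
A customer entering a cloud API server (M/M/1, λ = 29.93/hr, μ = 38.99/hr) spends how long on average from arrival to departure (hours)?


W = 1/(μ−λ) = 1/(38.99 − 29.93) = 1/9.06 = 0.1104 hr

Final: 0.1104 hr


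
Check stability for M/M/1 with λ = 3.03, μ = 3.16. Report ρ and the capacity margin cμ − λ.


Total capacity cμ = 1·3.16 = 3.16/hr
ρ = λ/(cμ) = 3.03/3.16 = 0.9589
Stable ⇔ ρ < 1: YES
Spare capacity = cμ − λ = 3.16 − 3.03 = 0.13/hr

Final: ρ = 0.9589; stable; margin = 0.13/hr


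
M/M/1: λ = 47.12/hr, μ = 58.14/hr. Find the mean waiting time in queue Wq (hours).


ρ = 47.12/58.14 = 0.8105
Wq = ρ/(μ−λ) = 0.8105/(58.14 − 47.12) = 0.8105/11.02 = 0.07354 hr

Final: 0.07354 hr


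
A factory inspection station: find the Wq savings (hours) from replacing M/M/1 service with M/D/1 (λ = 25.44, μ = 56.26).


ρ = 25.44/56.26 = 0.4522
Wq(M/M/1) = ρ/(μ−λ) = 0.4522/30.82 = 0.01467 hr
Wq(M/D/1) = ρ/(2(μ−λ)) = 0.007336 hr
Savings = 0.01467 − 0.007336 = 0.007336 hr

Final: 0.007336 hr


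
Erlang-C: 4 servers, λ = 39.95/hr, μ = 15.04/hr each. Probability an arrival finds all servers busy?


a = λ/μ = 2.6563; ρ = a/4 = 0.6641
P₀ = 0.060671 (from M/M/c formula)
C(c,a) = [a^c/(c!(1−ρ))]·P₀ = [49.78240/(24·0.3359)]·0.060671
= 6.17456·0.060671 = 0.374619

Final: 0.374619


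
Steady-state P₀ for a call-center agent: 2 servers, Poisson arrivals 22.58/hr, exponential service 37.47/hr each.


a = λ/μ = 22.58/37.47 = 0.6026; ρ = a/c = 0.3013
Σ_{k=0}^{1} a^k/k! (terms k=0..1) = 1.00000 + 0.60262 = 1.60262
Tail: a^2/(2!(1−ρ)) = 0.36315/(2·0.6987) = 0.25988
P₀ = 1/(1.60262 + 0.25988) = 1/1.86249 = 0.536916

Final: 0.536916


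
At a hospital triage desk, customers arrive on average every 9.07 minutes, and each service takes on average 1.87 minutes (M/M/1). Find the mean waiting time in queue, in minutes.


λ = 60/9.07 = 6.6152 /hr
μ = 60/1.87 = 32.0856 /hr
ρ = λ/μ = 6.6152/32.0856 = 0.2062
Wq = ρ/(μ−λ) = 0.2062/(32.0856−6.6152) = 0.008095 hr
In minutes: 0.008095·60 = 0.4857 min

Final: 0.4857 min


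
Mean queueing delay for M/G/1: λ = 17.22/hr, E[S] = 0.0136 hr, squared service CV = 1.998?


ρ = λ·E[S] = 17.22·0.0136 = 0.2342
E[S²] = E[S]²(1+C_s²) = 0.0136²·(1+1.998) = 0.0005545
Wq = λ·E[S²]/(2(1−ρ)) = 17.22·0.0005545/(2·0.7658) = 0.006234 hr

Final: 0.006234 hr


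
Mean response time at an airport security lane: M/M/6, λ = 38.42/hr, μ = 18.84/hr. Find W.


a = 2.0393; ρ = 0.3399; P₀ = 0.129906
Lq = P₀·a^c·ρ/(c!(1−ρ)²) = 0.01012
Wq = Lq/λ = 0.01012/38.42 = 0.0002634 hr
W = Wq + 1/μ = 0.0002634 + 0.05308 = 0.05334 hr

Final: 0.05334 hr


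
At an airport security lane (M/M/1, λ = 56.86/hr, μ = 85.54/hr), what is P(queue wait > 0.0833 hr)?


ρ = 56.86/85.54 = 0.6647
P(Wq > t) = ρ·e^{−(μ−λ)t} = 0.6647·e^{−2.3890}
= 0.6647·0.091717 = 0.060966

Final: 0.060966


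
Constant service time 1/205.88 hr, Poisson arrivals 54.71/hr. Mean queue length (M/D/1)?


ρ = 54.71/205.88 = 0.2657
M/D/1: Lq = ρ²/(2(1−ρ)) = 0.07062/(2·0.7343) = 0.04809

Final: 0.04809


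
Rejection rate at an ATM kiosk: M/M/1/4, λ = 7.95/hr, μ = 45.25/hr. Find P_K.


ρ = λ/μ = 7.95/45.25 = 0.1757
P_K = (1−ρ)ρ^K/(1−ρ^(K+1)) = (0.8243·0.0009528)/(1 − 0.0001674)
= 0.0007854/0.999833 = 0.0007855

Final: 0.0007855


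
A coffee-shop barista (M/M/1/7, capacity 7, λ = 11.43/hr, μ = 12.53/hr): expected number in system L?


ρ = 11.43/12.53 = 0.9122
L = ρ[1 − (K+1)ρ^K + Kρ^(K+1)] / [(1−ρ)(1−ρ^(K+1))]
Numerator: 0.9122·(1 − 8·0.525613 + 7·0.479470) = 0.138095
Denominator: (0.08779)·(0.520530) = 0.045697
L = 0.138095/0.045697 = 3.0220

Final: 3.0220


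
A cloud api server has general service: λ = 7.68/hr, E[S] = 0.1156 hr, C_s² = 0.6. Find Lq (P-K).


ρ = λ·E[S] = 7.68·0.1156 = 0.8878
Lq = ρ²(1+C_s²)/(2(1−ρ)) = 0.7882·(1+0.6)/(2·0.1122)
= 0.7882·1.6000/0.2244 = 5.62039

Final: 5.62039


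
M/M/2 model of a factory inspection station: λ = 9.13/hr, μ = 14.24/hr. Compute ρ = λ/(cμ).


ρ = λ/(cμ) = 9.13/(2·14.24) = 9.13/28.48 = 0.3206

Final: 0.3206


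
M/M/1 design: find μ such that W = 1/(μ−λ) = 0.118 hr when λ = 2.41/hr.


W = 1/(μ−λ) ⇒ μ − λ = 1/W = 1/0.118 = 8.4746
μ = λ + 1/W = 2.41 + 8.4746 = 10.8846 per hr

Final: 10.8846 /hr


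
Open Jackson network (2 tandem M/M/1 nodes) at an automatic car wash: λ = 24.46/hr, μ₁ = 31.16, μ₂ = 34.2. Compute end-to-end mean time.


Each node sees arrival rate λ = 24.46/hr (tandem ⇒ throughput preserved).
W₁ = 1/(μ₁−λ) = 1/(31.16−24.46) = 0.14925 hr
W₂ = 1/(μ₂−λ) = 1/(34.2−24.46) = 0.10267 hr
W_total = W₁ + W₂ = 0.14925 + 0.10267 = 0.25192 hr

Final: 0.25192 hr


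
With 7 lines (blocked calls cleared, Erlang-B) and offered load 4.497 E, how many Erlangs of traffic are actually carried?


B(7,4.497) = 0.089996 (Erlang-B)
Carried load = a(1 − B) = 4.497·(1 − 0.089996) = 4.497·0.910004 = 4.0923 E

Final: 4.0923 Erlangs


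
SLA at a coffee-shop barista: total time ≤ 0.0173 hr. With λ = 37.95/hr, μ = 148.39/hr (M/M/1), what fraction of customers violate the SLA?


W ~ Exponential(μ−λ) for M/M/1.
μ − λ = 148.39 − 37.95 = 110.4400
P(W > t) = e^{−(μ−λ)t} = e^{−1.9106} = 0.147990

Final: 0.147990


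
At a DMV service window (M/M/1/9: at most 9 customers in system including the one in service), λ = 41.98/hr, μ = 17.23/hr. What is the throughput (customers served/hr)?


ρ = 2.4364; P_K = (1−ρ)ρ^9/(1−ρ^10) = 0.589646
λ_eff = λ(1 − P_K) = 41.98·(1 − 0.589646) = 41.98·0.410354 = 17.2266 /hr

Final: 17.2266 /hr


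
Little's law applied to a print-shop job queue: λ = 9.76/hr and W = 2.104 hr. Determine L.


L = λW = 9.76·2.104 = 20.5350

Final: 20.5350


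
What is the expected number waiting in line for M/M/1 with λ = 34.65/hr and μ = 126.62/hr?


ρ = 34.65/126.62 = 0.2737
Lq = ρ²/(1−ρ) = 0.07489/0.7263 = 0.1031

Final: 0.1031


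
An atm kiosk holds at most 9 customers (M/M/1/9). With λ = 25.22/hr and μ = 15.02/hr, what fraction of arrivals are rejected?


ρ = λ/μ = 25.22/15.02 = 1.6791
P_K = (1−ρ)ρ^K/(1−ρ^(K+1)) = (-0.6791·106.090463)/(1 − 178.135918)
= -72.045454/-177.135918 = 0.406724

Final: 0.406724


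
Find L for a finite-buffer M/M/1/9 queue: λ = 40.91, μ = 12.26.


ρ = 40.91/12.26 = 3.3369
L = ρ[1 − (K+1)ρ^K + Kρ^(K+1)] / [(1−ρ)(1−ρ^(K+1))]
Numerator: 3.3369·(1 − 10·51292.171281 + 9·171155.197968) = 3428551.874313
Denominator: (-2.3369)·(-171154.197968) = 399964.744845
L = 3428551.874313/399964.744845 = 8.5721

Final: 8.5721


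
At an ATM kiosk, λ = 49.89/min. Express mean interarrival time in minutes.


Mean interarrival time = 1/λ = 1/49.89 minute = 0.02004 minute
In minutes: 0.02004 × 1 = 0.02004 min

Final: 0.02004 min


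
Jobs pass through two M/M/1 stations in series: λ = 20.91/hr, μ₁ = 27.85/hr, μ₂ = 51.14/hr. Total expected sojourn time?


Each node sees arrival rate λ = 20.91/hr (tandem ⇒ throughput preserved).
W₁ = 1/(μ₁−λ) = 1/(27.85−20.91) = 0.14409 hr
W₂ = 1/(μ₂−λ) = 1/(51.14−20.91) = 0.03308 hr
W_total = W₁ + W₂ = 0.14409 + 0.03308 = 0.17717 hr

Final: 0.17717 hr


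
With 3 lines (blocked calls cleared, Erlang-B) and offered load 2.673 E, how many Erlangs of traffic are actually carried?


B(3,2.673) = 0.305227 (Erlang-B)
Carried load = a(1 − B) = 2.673·(1 − 0.305227) = 2.673·0.694773 = 1.8571 E

Final: 1.8571 Erlangs


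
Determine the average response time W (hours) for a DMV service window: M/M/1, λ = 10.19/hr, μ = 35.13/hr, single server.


W = 1/(μ−λ) = 1/(35.13 − 10.19) = 1/24.94 = 0.04010 hr

Final: 0.04010 hr


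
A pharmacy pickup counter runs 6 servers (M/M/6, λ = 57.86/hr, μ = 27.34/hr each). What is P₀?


a = λ/μ = 57.86/27.34 = 2.1163; ρ = a/c = 0.3527
Σ_{k=0}^{5} a^k/k! (terms k=0..5) = 1.00000 + 2.11631 + 2.23939 + 1.57975 + 0.83581 + 0.35377 = 8.12503
Tail: a^6/(6!(1−ρ)) = 89.84202/(720·0.6473) = 0.19278
P₀ = 1/(8.12503 + 0.19278) = 1/8.31781 = 0.120224

Final: 0.120224


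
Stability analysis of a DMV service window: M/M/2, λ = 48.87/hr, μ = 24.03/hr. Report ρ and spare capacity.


Total capacity cμ = 2·24.03 = 48.06/hr
ρ = λ/(cμ) = 48.87/48.06 = 1.0169
Stable ⇔ ρ < 1: NO
Spare capacity = cμ − λ = 48.06 − 48.87 = -0.81/hr

Final: ρ = 1.0169; unstable; margin = -0.81/hr


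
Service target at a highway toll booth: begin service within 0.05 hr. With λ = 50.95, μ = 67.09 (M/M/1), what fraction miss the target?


ρ = 50.95/67.09 = 0.7594
P(Wq > t) = ρ·e^{−(μ−λ)t} = 0.7594·e^{−0.8070}
= 0.7594·0.446195 = 0.338853

Final: 0.338853


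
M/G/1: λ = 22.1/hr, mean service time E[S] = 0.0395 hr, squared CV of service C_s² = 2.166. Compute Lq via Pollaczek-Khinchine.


ρ = λ·E[S] = 22.1·0.0395 = 0.8730
Lq = ρ²(1+C_s²)/(2(1−ρ)) = 0.7620·(1+2.166)/(2·0.1270)
= 0.7620·3.1660/0.2541 = 9.49478

Final: 9.49478


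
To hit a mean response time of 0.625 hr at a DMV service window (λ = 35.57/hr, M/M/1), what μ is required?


W = 1/(μ−λ) ⇒ μ − λ = 1/W = 1/0.625 = 1.6000
μ = λ + 1/W = 35.57 + 1.6000 = 37.1700 per hr

Final: 37.1700 /hr


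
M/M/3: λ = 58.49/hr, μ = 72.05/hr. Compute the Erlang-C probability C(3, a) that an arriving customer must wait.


a = λ/μ = 0.8118; ρ = a/3 = 0.2706
P₀ = 0.441784 (from M/M/c formula)
C(c,a) = [a^c/(c!(1−ρ))]·P₀ = [0.53499/(6·0.7294)]·0.441784
= 0.12224·0.441784 = 0.054005

Final: 0.054005


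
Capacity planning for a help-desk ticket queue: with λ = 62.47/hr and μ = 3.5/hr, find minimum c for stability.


Stability requires cμ > λ ⇔ c > λ/μ.
λ/μ = 62.47/3.5 = 17.8486
Minimum integer c = ⌊17.8486⌋ + 1 = 18
Check: 18·3.5 = 63.00 > 62.47, while 17·3.5 = 59.50 ≤ 62.47

Final: 18 servers


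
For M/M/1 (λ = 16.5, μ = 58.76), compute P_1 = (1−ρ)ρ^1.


ρ = 16.5/58.76 = 0.2808
P_n = (1−ρ)·ρ^n = (1 − 0.2808)·0.2808^1 = 0.7192·0.280803 = 0.201953

Final: 0.201953


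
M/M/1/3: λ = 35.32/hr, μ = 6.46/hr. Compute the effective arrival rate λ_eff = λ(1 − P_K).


ρ = 5.4675; P_K = (1−ρ)ρ^3/(1−ρ^4) = 0.818016
λ_eff = λ(1 − P_K) = 35.32·(1 − 0.818016) = 35.32·0.181984 = 6.4277 /hr

Final: 6.4277 /hr


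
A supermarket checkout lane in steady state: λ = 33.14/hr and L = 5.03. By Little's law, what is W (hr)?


W = L/λ = 5.03/33.14 = 0.1518 hr

Final: 0.1518 hr


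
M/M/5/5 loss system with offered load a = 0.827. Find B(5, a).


B(c,a) = (a^c/c!) / Σ_{k=0}^{c} a^k/k!
a^5/5! = 0.003224
Σ terms (k=0..5): 1.00000 + 0.82700 + 0.34196 + 0.09427 + 0.01949 + 0.003224 = 2.285946
B = 0.003224/2.285946 = 0.001410

Final: 0.001410


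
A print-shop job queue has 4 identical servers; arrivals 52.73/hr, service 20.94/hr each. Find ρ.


ρ = λ/(cμ) = 52.73/(4·20.94) = 52.73/83.76 = 0.6295

Final: 0.6295


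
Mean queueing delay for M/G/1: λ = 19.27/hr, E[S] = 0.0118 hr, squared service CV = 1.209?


ρ = λ·E[S] = 19.27·0.0118 = 0.2274
E[S²] = E[S]²(1+C_s²) = 0.0118²·(1+1.209) = 0.0003076
Wq = λ·E[S²]/(2(1−ρ)) = 19.27·0.0003076/(2·0.7726) = 0.003836 hr

Final: 0.003836 hr


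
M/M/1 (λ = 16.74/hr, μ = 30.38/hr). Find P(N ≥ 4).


ρ = 16.74/30.38 = 0.5510
P(N ≥ n) = ρ^n = 0.5510^4 = 0.092187

Final: 0.092187


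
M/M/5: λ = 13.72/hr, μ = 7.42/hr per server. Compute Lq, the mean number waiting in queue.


a = λ/μ = 1.8491; ρ = a/5 = 0.3698
P₀ = 0.156614
Lq = P₀·a^c·ρ / (c!·(1−ρ)²) = 0.156614·21.61479·0.3698/(120·0.39714)
= 0.02627

Final: 0.02627


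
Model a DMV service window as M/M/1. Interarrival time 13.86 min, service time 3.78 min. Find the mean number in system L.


λ = 60/13.86 = 4.3290 /hr
μ = 60/3.78 = 15.8730 /hr
ρ = λ/μ = 4.3290/15.8730 = 0.2727
L = ρ/(1−ρ) = 0.2727/0.7273 = 0.3750

Final: 0.3750


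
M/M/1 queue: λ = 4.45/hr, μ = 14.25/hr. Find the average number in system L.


ρ = λ/μ = 4.45/14.25 = 0.3123
L = ρ/(1−ρ) = 0.3123/(1 − 0.3123) = 0.3123/0.6877 = 0.4541

Final: 0.4541


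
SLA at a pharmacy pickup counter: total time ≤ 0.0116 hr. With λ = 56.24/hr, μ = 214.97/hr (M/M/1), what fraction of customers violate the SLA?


W ~ Exponential(μ−λ) for M/M/1.
μ − λ = 214.97 − 56.24 = 158.7300
P(W > t) = e^{−(μ−λ)t} = e^{−1.8413} = 0.158616

Final: 0.158616


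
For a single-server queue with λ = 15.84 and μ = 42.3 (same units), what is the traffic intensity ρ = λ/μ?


ρ = λ/μ = 15.84/42.3 = 0.3745

Final: 0.3745


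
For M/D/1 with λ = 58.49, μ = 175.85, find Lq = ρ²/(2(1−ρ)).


ρ = 58.49/175.85 = 0.3326
M/D/1: Lq = ρ²/(2(1−ρ)) = 0.1106/(2·0.6674) = 0.08288

Final: 0.08288


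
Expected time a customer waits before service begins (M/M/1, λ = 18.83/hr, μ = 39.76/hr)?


ρ = 18.83/39.76 = 0.4736
Wq = ρ/(μ−λ) = 0.4736/(39.76 − 18.83) = 0.4736/20.93 = 0.02263 hr

Final: 0.02263 hr


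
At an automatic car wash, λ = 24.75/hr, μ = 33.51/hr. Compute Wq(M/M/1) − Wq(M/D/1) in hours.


ρ = 24.75/33.51 = 0.7386
Wq(M/M/1) = ρ/(μ−λ) = 0.7386/8.76 = 0.08431 hr
Wq(M/D/1) = ρ/(2(μ−λ)) = 0.04216 hr
Savings = 0.08431 − 0.04216 = 0.04216 hr

Final: 0.04216 hr


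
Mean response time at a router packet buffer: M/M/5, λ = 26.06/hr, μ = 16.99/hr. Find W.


a = 1.5338; ρ = 0.3068; P₀ = 0.215317
Lq = P₀·a^c·ρ/(c!(1−ρ)²) = 0.009724
Wq = Lq/λ = 0.009724/26.06 = 0.0003731 hr
W = Wq + 1/μ = 0.0003731 + 0.05886 = 0.05923 hr

Final: 0.05923 hr


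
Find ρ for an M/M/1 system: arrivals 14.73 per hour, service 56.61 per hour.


ρ = λ/μ = 14.73/56.61 = 0.2602

Final: 0.2602


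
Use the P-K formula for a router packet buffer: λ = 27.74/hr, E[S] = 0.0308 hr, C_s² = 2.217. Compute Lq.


ρ = λ·E[S] = 27.74·0.0308 = 0.8544
Lq = ρ²(1+C_s²)/(2(1−ρ)) = 0.7300·(1+2.217)/(2·0.1456)
= 0.7300·3.2170/0.2912 = 8.06399

Final: 8.06399


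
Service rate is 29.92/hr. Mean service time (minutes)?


Mean service time = 1/μ = 1/29.92 hour = 0.03342 hour
In minutes: 0.03342 × 60 = 2.0053 min

Final: 2.0053 min


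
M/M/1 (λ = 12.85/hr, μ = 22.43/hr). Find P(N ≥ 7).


ρ = 12.85/22.43 = 0.5729
P(N ≥ n) = ρ^n = 0.5729^7 = 0.020254

Final: 0.020254


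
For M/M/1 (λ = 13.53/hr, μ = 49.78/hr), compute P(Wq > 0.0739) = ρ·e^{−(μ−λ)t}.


ρ = 13.53/49.78 = 0.2718
P(Wq > t) = ρ·e^{−(μ−λ)t} = 0.2718·e^{−2.6789}
= 0.2718·0.068640 = 0.018656

Final: 0.018656


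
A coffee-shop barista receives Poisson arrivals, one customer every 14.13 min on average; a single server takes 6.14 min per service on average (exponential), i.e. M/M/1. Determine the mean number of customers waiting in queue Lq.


λ = 60/14.13 = 4.2463 /hr
μ = 60/6.14 = 9.7720 /hr
ρ = λ/μ = 4.2463/9.7720 = 0.4345
Lq = ρ²/(1−ρ) = 0.1888/0.5655 = 0.3339

Final: 0.3339


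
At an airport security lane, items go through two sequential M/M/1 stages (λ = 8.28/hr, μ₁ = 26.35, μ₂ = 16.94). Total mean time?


Each node sees arrival rate λ = 8.28/hr (tandem ⇒ throughput preserved).
W₁ = 1/(μ₁−λ) = 1/(26.35−8.28) = 0.05534 hr
W₂ = 1/(μ₂−λ) = 1/(16.94−8.28) = 0.11547 hr
W_total = W₁ + W₂ = 0.05534 + 0.11547 = 0.17081 hr

Final: 0.17081 hr
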